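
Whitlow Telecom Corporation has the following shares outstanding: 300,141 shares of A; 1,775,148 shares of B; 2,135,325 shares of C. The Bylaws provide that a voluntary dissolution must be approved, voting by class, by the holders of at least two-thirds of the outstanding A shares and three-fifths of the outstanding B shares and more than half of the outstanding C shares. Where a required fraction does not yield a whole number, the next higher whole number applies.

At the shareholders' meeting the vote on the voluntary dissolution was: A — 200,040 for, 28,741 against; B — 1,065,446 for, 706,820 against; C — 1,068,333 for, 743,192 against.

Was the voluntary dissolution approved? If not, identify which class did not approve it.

A: 2/3 of 300141 = 200094; 200,094 required, 200,040 in favor — not approved.
B: 3/5 of 1775148 = 1065088.80, rounded up to 1065089; 1,065,089 required, 1,065,446 in favor — approved.
C: a majority of 2135325 is 1067663; 1,067,663 required, 1,068,333 in favor — approved.

Not approved — the A shares did not give the required vote.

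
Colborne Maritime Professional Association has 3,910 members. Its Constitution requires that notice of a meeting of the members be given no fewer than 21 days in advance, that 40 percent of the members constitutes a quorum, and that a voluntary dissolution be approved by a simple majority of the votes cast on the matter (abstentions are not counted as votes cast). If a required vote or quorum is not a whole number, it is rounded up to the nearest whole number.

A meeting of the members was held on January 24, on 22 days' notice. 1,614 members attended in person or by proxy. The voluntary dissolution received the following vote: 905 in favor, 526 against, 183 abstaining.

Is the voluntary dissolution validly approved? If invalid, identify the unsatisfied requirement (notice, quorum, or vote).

Valid — all requirements satisfied.

Notice: 22 days given; 21 required. Satisfied.
Quorum: 40% of 3,910 = 1,564; 1,614 present. Satisfied.
Vote: requires a majority of the votes cast (1,614 − 183 abstaining = 1,431); a majority of 1431 is 716, so 716 needed; 905 in favor. Satisfied.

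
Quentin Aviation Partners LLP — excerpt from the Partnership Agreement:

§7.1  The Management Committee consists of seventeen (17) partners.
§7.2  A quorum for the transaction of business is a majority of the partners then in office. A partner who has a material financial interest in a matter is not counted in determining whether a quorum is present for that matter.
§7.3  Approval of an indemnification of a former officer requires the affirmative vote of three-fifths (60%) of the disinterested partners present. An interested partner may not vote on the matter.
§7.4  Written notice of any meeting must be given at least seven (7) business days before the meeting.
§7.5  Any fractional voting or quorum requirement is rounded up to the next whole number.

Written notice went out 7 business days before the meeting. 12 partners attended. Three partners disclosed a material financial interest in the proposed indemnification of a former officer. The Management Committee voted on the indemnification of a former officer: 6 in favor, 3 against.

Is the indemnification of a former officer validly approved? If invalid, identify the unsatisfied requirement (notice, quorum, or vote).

Notice: 7 business days given; 7 required (7 ≥ 7). Satisfied.
Quorum: 12 present, but the 3 interested partners do not count, leaving 9. Quorum is 9. Satisfied.
Vote: the indemnification of a former officer requires three-fifths of the disinterested partners present (12 − 3 = 9). 3/5 of 9 = 5.40, rounded up to 6, so 6 affirmative votes are needed; 6 voted in favor. Satisfied.

Valid — all requirements satisfied.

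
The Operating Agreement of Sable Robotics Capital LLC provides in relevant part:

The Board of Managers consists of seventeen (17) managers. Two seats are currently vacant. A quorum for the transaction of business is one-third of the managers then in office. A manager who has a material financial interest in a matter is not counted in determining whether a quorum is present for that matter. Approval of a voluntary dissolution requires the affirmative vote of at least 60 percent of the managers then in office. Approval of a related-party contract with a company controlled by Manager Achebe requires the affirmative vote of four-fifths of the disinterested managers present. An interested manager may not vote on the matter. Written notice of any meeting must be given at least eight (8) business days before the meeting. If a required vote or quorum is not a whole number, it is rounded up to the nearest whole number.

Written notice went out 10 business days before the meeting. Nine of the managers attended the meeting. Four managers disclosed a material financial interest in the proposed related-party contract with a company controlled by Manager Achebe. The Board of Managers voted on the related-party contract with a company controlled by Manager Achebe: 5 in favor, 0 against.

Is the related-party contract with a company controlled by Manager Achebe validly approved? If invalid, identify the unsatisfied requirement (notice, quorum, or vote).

Valid — all requirements satisfied.

Notice: 10 business days given; 8 required (10 ≥ 8). Satisfied.
Quorum: 9 present, but the 4 interested managers do not count, leaving 5. Quorum is 5. Satisfied.
Vote: the related-party contract with a company controlled by Manager Achebe requires four-fifths of the disinterested managers present (9 − 4 = 5). 4/5 of 5 = 4, so 4 affirmative votes are needed; 5 voted in favor. Satisfied.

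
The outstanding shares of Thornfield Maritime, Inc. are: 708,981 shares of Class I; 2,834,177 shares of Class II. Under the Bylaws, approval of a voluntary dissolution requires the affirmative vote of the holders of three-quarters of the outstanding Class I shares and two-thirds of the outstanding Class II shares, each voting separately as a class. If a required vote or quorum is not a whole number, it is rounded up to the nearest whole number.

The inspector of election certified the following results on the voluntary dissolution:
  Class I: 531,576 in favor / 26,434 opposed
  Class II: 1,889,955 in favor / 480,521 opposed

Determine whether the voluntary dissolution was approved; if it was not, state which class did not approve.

Not approved — the Class I shares did not give the required vote.

Class I: 3/4 of 708981 = 531735.75, rounded up to 531736; 531,736 required, 531,576 in favor — not approved.
Class II: 2/3 of 2834177 = 1889451.33, rounded up to 1889452; 1,889,452 required, 1,889,955 in favor — approved.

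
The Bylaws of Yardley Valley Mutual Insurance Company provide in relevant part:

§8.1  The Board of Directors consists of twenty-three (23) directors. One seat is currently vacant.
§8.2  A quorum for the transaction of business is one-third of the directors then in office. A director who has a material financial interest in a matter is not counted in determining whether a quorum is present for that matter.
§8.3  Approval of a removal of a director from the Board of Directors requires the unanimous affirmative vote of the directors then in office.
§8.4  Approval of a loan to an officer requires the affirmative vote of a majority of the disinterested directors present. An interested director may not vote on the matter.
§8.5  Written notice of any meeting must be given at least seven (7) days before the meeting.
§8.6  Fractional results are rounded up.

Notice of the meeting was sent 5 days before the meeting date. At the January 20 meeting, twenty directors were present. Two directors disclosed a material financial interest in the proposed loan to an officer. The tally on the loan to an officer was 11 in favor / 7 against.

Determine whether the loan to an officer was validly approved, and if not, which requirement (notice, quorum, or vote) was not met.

Invalid — notice requirement not satisfied.

Notice: 5 days given; 7 required (5 < 7). Not satisfied.
Quorum: 20 present, but the 2 interested directors do not count, leaving 18. Quorum is 8. Satisfied.
Vote: the loan to an officer requires a majority of the disinterested directors present (20 − 2 = 18). A majority of 18 is 10, so 10 affirmative votes are needed; 11 voted in favor. Satisfied.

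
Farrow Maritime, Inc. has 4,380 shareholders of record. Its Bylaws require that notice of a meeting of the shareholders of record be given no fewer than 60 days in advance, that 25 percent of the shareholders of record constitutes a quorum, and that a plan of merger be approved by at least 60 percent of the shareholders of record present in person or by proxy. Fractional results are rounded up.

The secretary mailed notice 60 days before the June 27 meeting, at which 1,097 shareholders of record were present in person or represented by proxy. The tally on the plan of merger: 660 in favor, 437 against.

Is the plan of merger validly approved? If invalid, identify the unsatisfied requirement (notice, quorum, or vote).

Notice: 60 days given; 60 required. Satisfied.
Quorum: 25% of 4,380 = 1,095; 1,097 present. Satisfied.
Vote: requires three-fifths of those present (1,097); 3/5 of 1097 = 658.20, rounded up to 659, so 659 needed; 660 in favor. Satisfied.

Valid — all requirements satisfied.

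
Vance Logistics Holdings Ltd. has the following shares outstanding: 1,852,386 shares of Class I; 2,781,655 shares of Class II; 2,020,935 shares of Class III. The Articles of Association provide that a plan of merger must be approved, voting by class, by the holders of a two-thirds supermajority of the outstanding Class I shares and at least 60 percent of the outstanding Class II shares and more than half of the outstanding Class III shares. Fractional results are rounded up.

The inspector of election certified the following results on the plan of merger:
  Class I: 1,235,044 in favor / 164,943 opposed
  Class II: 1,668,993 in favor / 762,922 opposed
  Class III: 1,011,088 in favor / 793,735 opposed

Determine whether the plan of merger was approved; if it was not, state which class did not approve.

Approved — every class gave the required vote.

Class I: 2/3 of 1852386 = 1234924; 1,234,924 required, 1,235,044 in favor — approved.
Class II: 3/5 of 2781655 = 1668993; 1,668,993 required, 1,668,993 in favor — approved.
Class III: a majority of 2020935 is 1010468; 1,010,468 required, 1,011,088 in favor — approved.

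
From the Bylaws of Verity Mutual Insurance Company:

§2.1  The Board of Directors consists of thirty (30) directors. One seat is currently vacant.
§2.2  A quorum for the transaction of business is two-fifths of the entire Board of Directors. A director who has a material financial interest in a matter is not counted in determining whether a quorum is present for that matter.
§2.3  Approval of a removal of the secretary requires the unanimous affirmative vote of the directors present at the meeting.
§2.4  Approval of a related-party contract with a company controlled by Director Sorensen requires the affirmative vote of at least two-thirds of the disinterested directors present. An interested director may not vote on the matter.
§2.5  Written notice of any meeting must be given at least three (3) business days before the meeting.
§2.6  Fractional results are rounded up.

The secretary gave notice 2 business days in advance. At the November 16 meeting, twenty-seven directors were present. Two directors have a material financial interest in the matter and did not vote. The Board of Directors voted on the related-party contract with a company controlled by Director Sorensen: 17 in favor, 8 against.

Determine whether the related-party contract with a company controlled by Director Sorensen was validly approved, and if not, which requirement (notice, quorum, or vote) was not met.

Invalid — notice requirement not satisfied.

Notice: 2 business days given; 3 required (2 < 3). Not satisfied.
Quorum: 27 present, but the 2 interested directors do not count, leaving 25. Quorum is 12. Satisfied.
Vote: the related-party contract with a company controlled by Director Sorensen requires two-thirds of the disinterested directors present (27 − 2 = 25). 2/3 of 25 = 16.67, rounded up to 17, so 17 affirmative votes are needed; 17 voted in favor. Satisfied.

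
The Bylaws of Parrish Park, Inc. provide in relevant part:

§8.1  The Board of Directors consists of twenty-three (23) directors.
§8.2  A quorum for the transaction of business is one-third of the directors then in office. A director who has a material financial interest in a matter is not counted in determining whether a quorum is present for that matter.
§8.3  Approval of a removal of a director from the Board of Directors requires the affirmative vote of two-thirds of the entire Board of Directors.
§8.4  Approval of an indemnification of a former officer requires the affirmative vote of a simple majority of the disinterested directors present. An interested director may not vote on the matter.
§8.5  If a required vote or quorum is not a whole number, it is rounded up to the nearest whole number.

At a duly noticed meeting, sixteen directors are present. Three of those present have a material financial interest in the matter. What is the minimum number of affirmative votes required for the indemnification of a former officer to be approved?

7

The indemnification of a former officer requires a majority of the disinterested directors present (16 − 3 = 13).
A majority of 13 is 7.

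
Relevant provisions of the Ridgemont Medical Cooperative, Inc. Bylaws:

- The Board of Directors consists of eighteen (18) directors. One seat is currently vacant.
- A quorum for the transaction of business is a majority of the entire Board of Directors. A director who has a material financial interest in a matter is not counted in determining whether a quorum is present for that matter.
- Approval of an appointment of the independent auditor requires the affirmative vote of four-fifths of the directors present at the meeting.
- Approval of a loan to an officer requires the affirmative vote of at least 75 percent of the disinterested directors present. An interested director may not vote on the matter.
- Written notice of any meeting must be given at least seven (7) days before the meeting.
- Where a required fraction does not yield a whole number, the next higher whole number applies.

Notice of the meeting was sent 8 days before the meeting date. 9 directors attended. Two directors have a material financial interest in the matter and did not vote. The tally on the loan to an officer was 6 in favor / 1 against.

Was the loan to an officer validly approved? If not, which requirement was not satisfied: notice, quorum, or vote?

Invalid — quorum requirement not satisfied.

Notice: 8 days given; 7 required (8 ≥ 7). Satisfied.
Quorum: 9 present, but the 2 interested directors do not count, leaving 7. Quorum is 10. Not satisfied.
Vote: the loan to an officer requires three-fourths of the disinterested directors present (9 − 2 = 7). 3/4 of 7 = 5.25, rounded up to 6, so 6 affirmative votes are needed; 6 voted in favor. Satisfied. (Moot — without a quorum no business can be validly transacted.)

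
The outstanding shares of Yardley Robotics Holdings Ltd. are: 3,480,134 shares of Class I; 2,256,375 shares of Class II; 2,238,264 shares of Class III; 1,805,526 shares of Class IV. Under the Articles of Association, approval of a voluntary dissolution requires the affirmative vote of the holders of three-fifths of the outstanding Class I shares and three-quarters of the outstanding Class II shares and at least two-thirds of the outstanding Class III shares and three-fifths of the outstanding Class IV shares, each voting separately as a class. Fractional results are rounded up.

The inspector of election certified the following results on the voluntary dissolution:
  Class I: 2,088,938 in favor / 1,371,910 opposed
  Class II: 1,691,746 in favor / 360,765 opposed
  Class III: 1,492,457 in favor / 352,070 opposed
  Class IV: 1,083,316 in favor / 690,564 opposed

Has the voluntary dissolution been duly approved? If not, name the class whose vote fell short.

Not approved — the Class II shares did not give the required vote.

Class I: 3/5 of 3480134 = 2088080.40, rounded up to 2088081; 2,088,081 required, 2,088,938 in favor — approved.
Class II: 3/4 of 2256375 = 1692281.25, rounded up to 1692282; 1,692,282 required, 1,691,746 in favor — not approved.
Class III: 2/3 of 2238264 = 1492176; 1,492,176 required, 1,492,457 in favor — approved.
Class IV: 3/5 of 1805526 = 1083315.60, rounded up to 1083316; 1,083,316 required, 1,083,316 in favor — approved.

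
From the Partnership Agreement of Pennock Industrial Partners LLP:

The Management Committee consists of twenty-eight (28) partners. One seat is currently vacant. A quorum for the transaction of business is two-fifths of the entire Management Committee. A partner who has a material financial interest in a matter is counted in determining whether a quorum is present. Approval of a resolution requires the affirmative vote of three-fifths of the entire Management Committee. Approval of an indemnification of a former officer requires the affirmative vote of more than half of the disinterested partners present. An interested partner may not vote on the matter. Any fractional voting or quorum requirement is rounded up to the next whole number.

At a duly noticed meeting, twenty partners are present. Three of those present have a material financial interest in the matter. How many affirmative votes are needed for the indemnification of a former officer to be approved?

The indemnification of a former officer requires a majority of the disinterested partners present (20 − 3 = 17).
A majority of 17 is 9.

9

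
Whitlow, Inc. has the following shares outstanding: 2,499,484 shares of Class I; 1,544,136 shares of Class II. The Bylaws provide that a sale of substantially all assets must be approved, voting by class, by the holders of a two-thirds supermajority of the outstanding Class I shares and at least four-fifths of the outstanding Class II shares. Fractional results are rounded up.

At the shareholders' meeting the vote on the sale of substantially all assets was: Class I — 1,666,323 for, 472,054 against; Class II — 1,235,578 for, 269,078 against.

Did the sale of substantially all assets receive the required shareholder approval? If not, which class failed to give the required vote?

Class I: 2/3 of 2499484 = 1666322.67, rounded up to 1666323; 1,666,323 required, 1,666,323 in favor — approved.
Class II: 4/5 of 1544136 = 1235308.80, rounded up to 1235309; 1,235,309 required, 1,235,578 in favor — approved.

Approved — every class gave the required vote.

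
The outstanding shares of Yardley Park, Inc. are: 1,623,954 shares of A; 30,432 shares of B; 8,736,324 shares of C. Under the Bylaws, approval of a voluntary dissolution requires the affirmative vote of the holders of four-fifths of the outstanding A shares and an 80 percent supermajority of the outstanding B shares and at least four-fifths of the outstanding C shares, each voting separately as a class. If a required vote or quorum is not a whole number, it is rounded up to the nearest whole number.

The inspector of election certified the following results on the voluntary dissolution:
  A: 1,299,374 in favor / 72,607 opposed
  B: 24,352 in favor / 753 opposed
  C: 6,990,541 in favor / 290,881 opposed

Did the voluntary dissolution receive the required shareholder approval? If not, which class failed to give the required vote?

A: 4/5 of 1623954 = 1299163.20, rounded up to 1299164; 1,299,164 required, 1,299,374 in favor — approved.
B: 4/5 of 30432 = 24345.60, rounded up to 24346; 24,346 required, 24,352 in favor — approved.
C: 4/5 of 8736324 = 6989059.20, rounded up to 6989060; 6,989,060 required, 6,990,541 in favor — approved.

Approved — every class gave the required vote.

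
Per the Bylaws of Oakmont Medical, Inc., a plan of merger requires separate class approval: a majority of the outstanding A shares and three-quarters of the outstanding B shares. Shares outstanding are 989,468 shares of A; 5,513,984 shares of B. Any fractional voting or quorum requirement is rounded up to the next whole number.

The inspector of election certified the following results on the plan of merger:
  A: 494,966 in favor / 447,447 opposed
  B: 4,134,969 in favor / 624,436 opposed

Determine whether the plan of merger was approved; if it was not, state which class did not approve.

A: a majority of 989468 is 494735; 494,735 required, 494,966 in favor — approved.
B: 3/4 of 5513984 = 4135488; 4,135,488 required, 4,134,969 in favor — not approved.

Not approved — the B shares did not give the required vote.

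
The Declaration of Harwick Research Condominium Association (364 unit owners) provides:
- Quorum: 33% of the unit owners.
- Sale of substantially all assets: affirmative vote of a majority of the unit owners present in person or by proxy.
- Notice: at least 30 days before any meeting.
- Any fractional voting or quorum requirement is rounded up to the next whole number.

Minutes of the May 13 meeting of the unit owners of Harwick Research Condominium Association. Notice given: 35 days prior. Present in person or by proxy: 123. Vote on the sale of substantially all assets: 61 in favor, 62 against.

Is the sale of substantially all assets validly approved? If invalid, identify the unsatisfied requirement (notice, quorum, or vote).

Invalid — vote requirement not satisfied.

Notice: 35 days given; 30 required. Satisfied.
Quorum: 33% of 364 = 120.12, rounded up to 121; 123 present. Satisfied.
Vote: requires a majority of those present (123); a majority of 123 is 62, so 62 needed; 61 in favor. Not satisfied.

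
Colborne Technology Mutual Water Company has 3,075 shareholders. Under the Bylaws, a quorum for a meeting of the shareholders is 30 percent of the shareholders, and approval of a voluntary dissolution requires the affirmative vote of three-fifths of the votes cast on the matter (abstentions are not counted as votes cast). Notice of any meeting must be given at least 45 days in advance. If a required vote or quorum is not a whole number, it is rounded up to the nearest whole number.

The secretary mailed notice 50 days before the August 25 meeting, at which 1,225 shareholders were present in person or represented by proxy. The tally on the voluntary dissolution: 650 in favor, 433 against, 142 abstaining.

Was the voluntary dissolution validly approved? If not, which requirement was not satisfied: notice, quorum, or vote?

Valid — all requirements satisfied.

Notice: 50 days given; 45 required. Satisfied.
Quorum: 30% of 3,075 = 922.50, rounded up to 923; 1,225 present. Satisfied.
Vote: requires three-fifths of the votes cast (1,225 − 142 abstaining = 1,083); 3/5 of 1083 = 649.80, rounded up to 650, so 650 needed; 650 in favor. Satisfied.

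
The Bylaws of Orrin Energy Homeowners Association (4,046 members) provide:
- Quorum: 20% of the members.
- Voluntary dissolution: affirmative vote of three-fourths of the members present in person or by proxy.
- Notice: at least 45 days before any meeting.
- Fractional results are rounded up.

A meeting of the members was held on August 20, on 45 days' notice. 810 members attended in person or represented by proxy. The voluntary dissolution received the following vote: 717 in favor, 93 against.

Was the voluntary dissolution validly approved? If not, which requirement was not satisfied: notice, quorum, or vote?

Valid — all requirements satisfied.

Notice: 45 days given; 45 required. Satisfied.
Quorum: 20% of 4,046 = 809.20, rounded up to 810; 810 present. Satisfied.
Vote: requires three-fourths of those present (810); 3/4 of 810 = 607.50, rounded up to 608, so 608 needed; 717 in favor. Satisfied.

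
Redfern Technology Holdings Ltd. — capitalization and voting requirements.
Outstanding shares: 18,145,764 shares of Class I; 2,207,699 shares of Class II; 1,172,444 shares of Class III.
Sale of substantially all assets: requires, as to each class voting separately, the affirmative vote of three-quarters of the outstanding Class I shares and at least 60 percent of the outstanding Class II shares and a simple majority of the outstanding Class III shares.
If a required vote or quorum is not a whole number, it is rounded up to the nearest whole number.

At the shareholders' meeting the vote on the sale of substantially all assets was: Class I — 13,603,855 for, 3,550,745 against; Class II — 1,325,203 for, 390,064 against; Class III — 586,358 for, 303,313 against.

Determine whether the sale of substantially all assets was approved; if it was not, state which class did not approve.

Not approved — the Class I shares did not give the required vote.

Class I: 3/4 of 18145764 = 13609323; 13,609,323 required, 13,603,855 in favor — not approved.
Class II: 3/5 of 2207699 = 1324619.40, rounded up to 1324620; 1,324,620 required, 1,325,203 in favor — approved.
Class III: a majority of 1172444 is 586223; 586,223 required, 586,358 in favor — approved.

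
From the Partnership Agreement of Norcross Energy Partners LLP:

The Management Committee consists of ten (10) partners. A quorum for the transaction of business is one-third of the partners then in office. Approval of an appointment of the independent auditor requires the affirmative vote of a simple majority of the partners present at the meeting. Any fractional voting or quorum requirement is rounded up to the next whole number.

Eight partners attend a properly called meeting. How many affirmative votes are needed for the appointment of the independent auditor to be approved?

5

The appointment of the independent auditor requires a majority of the partners present (8).
A majority of 8 is 5.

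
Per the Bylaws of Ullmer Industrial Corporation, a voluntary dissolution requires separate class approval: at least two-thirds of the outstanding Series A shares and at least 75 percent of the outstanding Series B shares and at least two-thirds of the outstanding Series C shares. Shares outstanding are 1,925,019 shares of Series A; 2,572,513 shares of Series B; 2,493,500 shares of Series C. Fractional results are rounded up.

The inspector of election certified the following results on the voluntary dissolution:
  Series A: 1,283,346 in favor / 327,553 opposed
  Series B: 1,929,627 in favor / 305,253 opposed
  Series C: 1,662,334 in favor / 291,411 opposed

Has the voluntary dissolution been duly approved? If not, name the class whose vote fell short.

Series A: 2/3 of 1925019 = 1283346; 1,283,346 required, 1,283,346 in favor — approved.
Series B: 3/4 of 2572513 = 1929384.75, rounded up to 1929385; 1,929,385 required, 1,929,627 in favor — approved.
Series C: 2/3 of 2493500 = 1662333.33, rounded up to 1662334; 1,662,334 required, 1,662,334 in favor — approved.

Approved — every class gave the required vote.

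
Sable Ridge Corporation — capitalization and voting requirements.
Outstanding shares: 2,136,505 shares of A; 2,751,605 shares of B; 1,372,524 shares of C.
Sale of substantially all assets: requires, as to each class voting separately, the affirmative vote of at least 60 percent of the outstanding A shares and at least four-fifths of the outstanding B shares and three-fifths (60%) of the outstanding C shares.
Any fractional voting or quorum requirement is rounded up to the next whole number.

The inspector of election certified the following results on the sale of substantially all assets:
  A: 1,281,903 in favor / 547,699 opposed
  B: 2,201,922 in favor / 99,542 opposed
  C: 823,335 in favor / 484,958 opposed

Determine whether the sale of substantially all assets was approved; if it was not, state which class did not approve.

A: 3/5 of 2136505 = 1281903; 1,281,903 required, 1,281,903 in favor — approved.
B: 4/5 of 2751605 = 2201284; 2,201,284 required, 2,201,922 in favor — approved.
C: 3/5 of 1372524 = 823514.40, rounded up to 823515; 823,515 required, 823,335 in favor — not approved.

Not approved — the C shares did not give the required vote.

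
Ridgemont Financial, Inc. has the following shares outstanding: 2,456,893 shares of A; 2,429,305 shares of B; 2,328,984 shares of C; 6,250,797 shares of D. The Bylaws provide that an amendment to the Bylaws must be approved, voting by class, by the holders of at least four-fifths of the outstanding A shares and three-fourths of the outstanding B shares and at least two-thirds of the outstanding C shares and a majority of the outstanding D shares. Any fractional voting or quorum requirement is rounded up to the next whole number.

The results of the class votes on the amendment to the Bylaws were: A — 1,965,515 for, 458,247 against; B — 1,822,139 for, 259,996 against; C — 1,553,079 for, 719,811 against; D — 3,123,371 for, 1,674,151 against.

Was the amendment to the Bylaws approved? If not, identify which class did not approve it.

A: 4/5 of 2456893 = 1965514.40, rounded up to 1965515; 1,965,515 required, 1,965,515 in favor — approved.
B: 3/4 of 2429305 = 1821978.75, rounded up to 1821979; 1,821,979 required, 1,822,139 in favor — approved.
C: 2/3 of 2328984 = 1552656; 1,552,656 required, 1,553,079 in favor — approved.
D: a majority of 6250797 is 3125399; 3,125,399 required, 3,123,371 in favor — not approved.

Not approved — the D shares did not give the required vote.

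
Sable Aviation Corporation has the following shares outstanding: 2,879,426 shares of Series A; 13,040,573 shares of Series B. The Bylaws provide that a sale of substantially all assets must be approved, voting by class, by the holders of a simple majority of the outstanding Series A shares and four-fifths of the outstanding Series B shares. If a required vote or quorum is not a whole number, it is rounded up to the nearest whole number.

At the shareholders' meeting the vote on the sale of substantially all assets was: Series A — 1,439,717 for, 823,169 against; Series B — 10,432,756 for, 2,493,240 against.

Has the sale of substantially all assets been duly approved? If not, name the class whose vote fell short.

Approved — every class gave the required vote.

Series A: a majority of 2879426 is 1439714; 1,439,714 required, 1,439,717 in favor — approved.
Series B: 4/5 of 13040573 = 10432458.40, rounded up to 10432459; 10,432,459 required, 10,432,756 in favor — approved.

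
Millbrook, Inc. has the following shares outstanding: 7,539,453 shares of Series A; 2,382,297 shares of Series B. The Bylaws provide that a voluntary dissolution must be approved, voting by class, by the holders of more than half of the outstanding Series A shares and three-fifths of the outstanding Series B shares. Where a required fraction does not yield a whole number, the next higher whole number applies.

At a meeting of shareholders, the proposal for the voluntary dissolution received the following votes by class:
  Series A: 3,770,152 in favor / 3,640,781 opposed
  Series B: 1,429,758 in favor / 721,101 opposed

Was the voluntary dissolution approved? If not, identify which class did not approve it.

Series A: a majority of 7539453 is 3769727; 3,769,727 required, 3,770,152 in favor — approved.
Series B: 3/5 of 2382297 = 1429378.20, rounded up to 1429379; 1,429,379 required, 1,429,758 in favor — approved.

Approved — every class gave the required vote.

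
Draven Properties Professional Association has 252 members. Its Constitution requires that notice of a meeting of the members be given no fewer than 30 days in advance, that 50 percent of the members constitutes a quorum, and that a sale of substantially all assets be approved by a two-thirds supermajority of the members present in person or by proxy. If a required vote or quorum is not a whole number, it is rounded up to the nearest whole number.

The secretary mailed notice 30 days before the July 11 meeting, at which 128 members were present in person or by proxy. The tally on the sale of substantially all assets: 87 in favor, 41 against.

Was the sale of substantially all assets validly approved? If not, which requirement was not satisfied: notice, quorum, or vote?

Valid — all requirements satisfied.

Notice: 30 days given; 30 required. Satisfied.
Quorum: 50% of 252 = 126; 128 present. Satisfied.
Vote: requires two-thirds of those present (128); 2/3 of 128 = 85.33, rounded up to 86, so 86 needed; 87 in favor. Satisfied.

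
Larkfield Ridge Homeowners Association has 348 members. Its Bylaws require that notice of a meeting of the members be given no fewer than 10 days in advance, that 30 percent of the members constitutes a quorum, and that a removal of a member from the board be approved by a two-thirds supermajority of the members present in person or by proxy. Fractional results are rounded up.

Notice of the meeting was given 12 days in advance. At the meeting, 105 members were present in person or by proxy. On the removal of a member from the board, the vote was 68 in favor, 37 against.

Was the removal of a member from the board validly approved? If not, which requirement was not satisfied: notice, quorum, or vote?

Notice: 12 days given; 10 required. Satisfied.
Quorum: 30% of 348 = 104.40, rounded up to 105; 105 present. Satisfied.
Vote: requires two-thirds of those present (105); 2/3 of 105 = 70, so 70 needed; 68 in favor. Not satisfied.

Invalid — vote requirement not satisfied.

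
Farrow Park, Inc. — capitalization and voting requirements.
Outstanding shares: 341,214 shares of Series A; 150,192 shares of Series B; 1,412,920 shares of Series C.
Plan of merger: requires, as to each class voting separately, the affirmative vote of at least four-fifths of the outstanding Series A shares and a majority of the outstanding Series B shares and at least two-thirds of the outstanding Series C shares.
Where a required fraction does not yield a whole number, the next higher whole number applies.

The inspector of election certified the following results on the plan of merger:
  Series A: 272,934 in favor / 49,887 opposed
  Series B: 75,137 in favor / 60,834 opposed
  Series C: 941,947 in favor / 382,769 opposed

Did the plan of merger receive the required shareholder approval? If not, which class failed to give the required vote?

Series A: 4/5 of 341214 = 272971.20, rounded up to 272972; 272,972 required, 272,934 in favor — not approved.
Series B: a majority of 150192 is 75097; 75,097 required, 75,137 in favor — approved.
Series C: 2/3 of 1412920 = 941946.67, rounded up to 941947; 941,947 required, 941,947 in favor — approved.

Not approved — the Series A shares did not give the required vote.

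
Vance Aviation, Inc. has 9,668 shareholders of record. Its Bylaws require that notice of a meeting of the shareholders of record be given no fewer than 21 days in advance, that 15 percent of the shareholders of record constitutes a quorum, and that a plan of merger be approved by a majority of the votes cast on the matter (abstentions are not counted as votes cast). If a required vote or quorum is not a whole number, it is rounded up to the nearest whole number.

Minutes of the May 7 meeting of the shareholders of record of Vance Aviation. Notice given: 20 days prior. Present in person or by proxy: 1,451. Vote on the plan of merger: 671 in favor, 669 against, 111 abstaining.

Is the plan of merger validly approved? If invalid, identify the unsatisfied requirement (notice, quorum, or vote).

Notice: 20 days given; 21 required. Not satisfied.
Quorum: 15% of 9,668 = 1,450.20, rounded up to 1,451; 1,451 present. Satisfied.
Vote: requires a majority of the votes cast (1,451 − 111 abstaining = 1,340); a majority of 1340 is 671, so 671 needed; 671 in favor. Satisfied.

Invalid — notice requirement not satisfied.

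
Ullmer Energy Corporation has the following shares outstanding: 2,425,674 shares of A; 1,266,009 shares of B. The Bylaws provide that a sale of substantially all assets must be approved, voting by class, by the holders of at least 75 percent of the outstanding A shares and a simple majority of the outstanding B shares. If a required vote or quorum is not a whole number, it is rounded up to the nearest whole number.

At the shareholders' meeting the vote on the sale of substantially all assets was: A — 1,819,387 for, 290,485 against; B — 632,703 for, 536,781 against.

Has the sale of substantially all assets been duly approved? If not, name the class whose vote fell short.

A: 3/4 of 2425674 = 1819255.50, rounded up to 1819256; 1,819,256 required, 1,819,387 in favor — approved.
B: a majority of 1266009 is 633005; 633,005 required, 632,703 in favor — not approved.

Not approved — the B shares did not give the required vote.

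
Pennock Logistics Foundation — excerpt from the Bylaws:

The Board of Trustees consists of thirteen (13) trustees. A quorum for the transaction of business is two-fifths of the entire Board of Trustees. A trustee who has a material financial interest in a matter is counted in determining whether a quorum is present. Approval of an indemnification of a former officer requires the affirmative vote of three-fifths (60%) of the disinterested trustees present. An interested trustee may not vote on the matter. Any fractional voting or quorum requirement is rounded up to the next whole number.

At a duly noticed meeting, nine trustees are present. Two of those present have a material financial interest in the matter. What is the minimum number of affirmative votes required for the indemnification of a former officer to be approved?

The indemnification of a former officer requires three-fifths of the disinterested trustees present (9 − 2 = 7).
3/5 of 7 = 4.20, rounded up to 5.

5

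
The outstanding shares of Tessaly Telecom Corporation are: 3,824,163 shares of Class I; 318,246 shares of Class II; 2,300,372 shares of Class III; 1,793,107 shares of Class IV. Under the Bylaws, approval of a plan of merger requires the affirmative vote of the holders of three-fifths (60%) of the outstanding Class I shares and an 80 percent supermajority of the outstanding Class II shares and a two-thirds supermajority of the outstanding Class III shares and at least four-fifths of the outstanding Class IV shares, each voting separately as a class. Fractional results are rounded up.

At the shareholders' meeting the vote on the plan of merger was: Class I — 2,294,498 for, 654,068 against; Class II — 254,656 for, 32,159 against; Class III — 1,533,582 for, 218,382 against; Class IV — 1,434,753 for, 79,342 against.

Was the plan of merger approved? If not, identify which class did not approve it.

Class I: 3/5 of 3824163 = 2294497.80, rounded up to 2294498; 2,294,498 required, 2,294,498 in favor — approved.
Class II: 4/5 of 318246 = 254596.80, rounded up to 254597; 254,597 required, 254,656 in favor — approved.
Class III: 2/3 of 2300372 = 1533581.33, rounded up to 1533582; 1,533,582 required, 1,533,582 in favor — approved.
Class IV: 4/5 of 1793107 = 1434485.60, rounded up to 1434486; 1,434,486 required, 1,434,753 in favor — approved.

Approved — every class gave the required vote.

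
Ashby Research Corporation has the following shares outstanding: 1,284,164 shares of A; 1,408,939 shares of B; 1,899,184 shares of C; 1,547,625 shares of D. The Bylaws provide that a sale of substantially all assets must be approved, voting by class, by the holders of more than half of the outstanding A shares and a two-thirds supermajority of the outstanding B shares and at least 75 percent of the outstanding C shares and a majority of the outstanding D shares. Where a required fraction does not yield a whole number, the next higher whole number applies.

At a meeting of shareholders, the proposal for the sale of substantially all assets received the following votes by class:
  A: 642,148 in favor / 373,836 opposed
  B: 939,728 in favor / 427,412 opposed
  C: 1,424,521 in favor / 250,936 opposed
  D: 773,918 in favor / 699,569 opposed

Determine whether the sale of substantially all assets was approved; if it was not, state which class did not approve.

Approved — every class gave the required vote.

A: a majority of 1284164 is 642083; 642,083 required, 642,148 in favor — approved.
B: 2/3 of 1408939 = 939292.67, rounded up to 939293; 939,293 required, 939,728 in favor — approved.
C: 3/4 of 1899184 = 1424388; 1,424,388 required, 1,424,521 in favor — approved.
D: a majority of 1547625 is 773813; 773,813 required, 773,918 in favor — approved.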